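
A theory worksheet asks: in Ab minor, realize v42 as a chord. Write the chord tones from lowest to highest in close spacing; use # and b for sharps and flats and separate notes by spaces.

Db Eb Gb Bb

In Ab minor, the dominant is Eb, and the diatonic chord built there is a minor seventh chord.
That chord is spelled Eb-Gb-Bb-Db.
The figured bass 42 indicates third inversion, placing the seventh (Db) in the bass: Db-Eb-Gb-Bb.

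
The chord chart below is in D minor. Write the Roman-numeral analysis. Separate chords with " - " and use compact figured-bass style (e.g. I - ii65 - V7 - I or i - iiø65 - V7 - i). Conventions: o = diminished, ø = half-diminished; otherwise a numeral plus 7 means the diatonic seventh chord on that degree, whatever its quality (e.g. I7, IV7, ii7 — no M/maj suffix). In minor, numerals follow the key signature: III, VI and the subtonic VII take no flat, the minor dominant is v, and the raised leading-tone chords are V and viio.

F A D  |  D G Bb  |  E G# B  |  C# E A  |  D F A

i6 - iv64 - V/V - V6 - i

F-A-D has root D, degree 1 in D minor, so i6.
D-G-Bb: root G is the subdominant; minor triad there is iv64.
E-G#-B is the secondary dominant of V (major triad on E): V/V.
C#-E-A: root A is the dominant; major triad there is V6.
D-F-A: root D is the tonic; minor triad there is i.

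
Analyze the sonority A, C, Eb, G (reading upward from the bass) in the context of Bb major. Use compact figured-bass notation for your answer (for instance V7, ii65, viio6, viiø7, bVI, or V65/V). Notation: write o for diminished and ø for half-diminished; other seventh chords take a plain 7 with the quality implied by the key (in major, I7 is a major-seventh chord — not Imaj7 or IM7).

viiø7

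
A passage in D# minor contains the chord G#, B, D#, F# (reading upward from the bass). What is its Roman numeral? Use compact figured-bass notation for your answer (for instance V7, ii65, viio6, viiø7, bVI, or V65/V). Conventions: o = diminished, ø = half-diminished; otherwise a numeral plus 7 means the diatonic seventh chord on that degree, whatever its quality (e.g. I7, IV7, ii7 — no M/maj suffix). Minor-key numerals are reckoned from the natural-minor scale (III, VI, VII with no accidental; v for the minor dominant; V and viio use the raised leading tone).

The pitches G#-B-D#-F# form a minor seventh chord rooted on G#.
In D# minor, G# is the subdominant; the diatonic minor seventh chord there is iv7.

iv7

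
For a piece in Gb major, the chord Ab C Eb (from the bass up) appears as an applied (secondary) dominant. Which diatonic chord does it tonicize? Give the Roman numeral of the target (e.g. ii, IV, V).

The chord is a major triad on Ab.
A dominant resolves down a perfect fifth: Ab → Db. In Gb major, Db is scale degree 5, i.e. V.

V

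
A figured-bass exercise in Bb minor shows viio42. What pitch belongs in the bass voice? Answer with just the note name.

Gb

viio in Bb minor has root A; the chord is A-C-Eb-Gb.
The figure 42 means third inversion — the seventh is in the bass.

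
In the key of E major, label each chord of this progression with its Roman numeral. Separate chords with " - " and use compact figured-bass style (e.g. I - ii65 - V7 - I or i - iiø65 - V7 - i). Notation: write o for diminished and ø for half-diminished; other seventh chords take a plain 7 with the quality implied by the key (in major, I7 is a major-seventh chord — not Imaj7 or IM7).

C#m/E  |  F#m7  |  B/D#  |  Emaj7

vi6 - ii7 - V6 - I7

C#m/E has root C#, degree 6 in E major, so vi6.
F#m7: minor seventh chord on F# = scale degree 2 → ii7.
B/D#: root B is the dominant; major triad there is V6.
Emaj7: root E is the tonic; major seventh chord there is I7.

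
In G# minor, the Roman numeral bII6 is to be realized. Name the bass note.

C#

bII in G# minor has root A; the chord is A-C#-E.
The figure 6 means first inversion — the third is in the bass.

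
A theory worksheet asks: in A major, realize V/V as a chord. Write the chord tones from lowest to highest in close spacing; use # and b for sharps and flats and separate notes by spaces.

B D# F#

V/V is a secondary dominant — the dominant triad of V. V in A major is E, so the applied chord's root is B, a perfect fifth above.
Building a major triad on B gives B-D#-F#.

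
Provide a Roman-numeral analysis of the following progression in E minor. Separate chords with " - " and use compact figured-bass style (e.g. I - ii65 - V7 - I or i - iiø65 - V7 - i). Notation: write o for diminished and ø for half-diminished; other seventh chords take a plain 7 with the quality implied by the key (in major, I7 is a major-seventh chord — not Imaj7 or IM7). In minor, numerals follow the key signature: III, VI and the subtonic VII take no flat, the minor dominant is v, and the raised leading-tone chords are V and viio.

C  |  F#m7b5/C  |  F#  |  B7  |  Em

VI - iiø43 - V/V - V7 - i

C: major triad on C = scale degree 6 → VI.
F#m7b5/C has root F#, degree 2 in E minor, so iiø43.
F#: a major triad on F#, the applied dominant of V → V/V.
B7: dominant seventh chord on B = scale degree 5 → V7.
Em has root E, degree 1 in E minor, so i.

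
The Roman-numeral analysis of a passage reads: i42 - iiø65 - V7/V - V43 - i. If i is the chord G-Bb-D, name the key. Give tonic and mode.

G minor

The anchor chord is a minor triad on G, labeled i.
If G is scale degree 1 and the mode makes that degree carry a minor triad, the tonic is G and the mode is minor.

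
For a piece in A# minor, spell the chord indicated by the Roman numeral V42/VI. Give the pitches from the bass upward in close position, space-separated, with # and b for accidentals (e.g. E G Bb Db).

V42/VI is a secondary dominant — the dominant seventh of VI. VI in A# minor is F#, so the applied chord's root is C#, a perfect fifth above.
Building a dominant seventh chord on C# gives C#-E#-G#-B.
The figured bass 42 indicates third inversion, placing the seventh (B) in the bass: B-C#-E#-G#.

B C# E# G#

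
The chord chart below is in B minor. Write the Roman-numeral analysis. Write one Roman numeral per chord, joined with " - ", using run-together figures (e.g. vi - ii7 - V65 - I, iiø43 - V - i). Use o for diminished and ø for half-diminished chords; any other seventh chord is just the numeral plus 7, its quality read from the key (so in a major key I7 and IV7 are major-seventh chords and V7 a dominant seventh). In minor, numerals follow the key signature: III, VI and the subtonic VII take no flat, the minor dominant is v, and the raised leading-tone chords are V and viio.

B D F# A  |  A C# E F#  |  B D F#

i7 - v65 - i

B-D-F#-A: root B is the tonic; minor seventh chord there is i7.
A-C#-E-F#: minor seventh chord on F# = scale degree 5 → v65.
B-D-F#: minor triad on B = scale degree 1 → i.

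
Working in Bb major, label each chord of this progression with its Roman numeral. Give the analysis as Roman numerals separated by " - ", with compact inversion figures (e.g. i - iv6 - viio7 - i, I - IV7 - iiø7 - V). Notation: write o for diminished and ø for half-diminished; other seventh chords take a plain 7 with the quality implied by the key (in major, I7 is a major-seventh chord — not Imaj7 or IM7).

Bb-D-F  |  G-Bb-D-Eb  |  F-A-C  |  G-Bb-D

Bb-D-F: major triad on Bb = scale degree 1 → I.
G-Bb-D-Eb has root Eb, degree 4 in Bb major, so IV65.
F-A-C: root F is the dominant; major triad there is V.
G-Bb-D: minor triad on G = scale degree 6 → vi.

I - IV65 - V - vi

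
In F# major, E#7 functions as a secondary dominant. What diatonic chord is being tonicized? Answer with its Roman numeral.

iii

The chord is a dominant seventh chord on E#.
A dominant resolves down a perfect fifth: E# → A#. In F# major, A# is scale degree 3, i.e. iii.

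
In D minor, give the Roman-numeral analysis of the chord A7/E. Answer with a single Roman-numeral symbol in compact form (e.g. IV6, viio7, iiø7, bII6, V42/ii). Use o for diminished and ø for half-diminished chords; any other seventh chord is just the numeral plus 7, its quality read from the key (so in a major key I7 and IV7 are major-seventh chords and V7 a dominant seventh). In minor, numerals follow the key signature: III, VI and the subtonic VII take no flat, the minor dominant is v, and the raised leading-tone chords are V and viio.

V43

The pitches A-C#-E-G form a dominant seventh chord rooted on A.
A is scale degree 5 in D minor, and a dominant seventh chord on that degree is written V7.
With E in the bass the chord is in second inversion, so the figured bass is 43.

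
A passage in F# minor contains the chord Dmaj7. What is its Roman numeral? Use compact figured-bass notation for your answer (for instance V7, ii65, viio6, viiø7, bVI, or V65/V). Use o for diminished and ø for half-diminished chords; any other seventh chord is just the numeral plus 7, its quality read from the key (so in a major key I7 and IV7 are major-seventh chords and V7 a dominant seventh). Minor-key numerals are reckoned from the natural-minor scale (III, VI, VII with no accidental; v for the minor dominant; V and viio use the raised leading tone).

The pitches D-F#-A-C# form a major seventh chord rooted on D.
D is scale degree 6 in F# minor, and a major seventh chord on that degree is written VI7.

VI7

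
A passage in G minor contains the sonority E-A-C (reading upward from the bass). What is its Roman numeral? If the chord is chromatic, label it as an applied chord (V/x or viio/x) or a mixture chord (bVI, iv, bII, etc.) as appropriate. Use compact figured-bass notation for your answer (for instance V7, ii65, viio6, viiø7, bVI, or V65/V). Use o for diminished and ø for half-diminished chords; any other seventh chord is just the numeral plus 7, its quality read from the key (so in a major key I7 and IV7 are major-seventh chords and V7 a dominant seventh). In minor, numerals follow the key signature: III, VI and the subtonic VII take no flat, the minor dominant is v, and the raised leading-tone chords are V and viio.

The pitches A-C-E form a minor triad rooted on A.
A is the second degree of G minor. This is the minor supertonic, borrowed from the parallel major (the Dorian ii).
With E in the bass the chord is in second inversion, so the figured bass is 64.

ii64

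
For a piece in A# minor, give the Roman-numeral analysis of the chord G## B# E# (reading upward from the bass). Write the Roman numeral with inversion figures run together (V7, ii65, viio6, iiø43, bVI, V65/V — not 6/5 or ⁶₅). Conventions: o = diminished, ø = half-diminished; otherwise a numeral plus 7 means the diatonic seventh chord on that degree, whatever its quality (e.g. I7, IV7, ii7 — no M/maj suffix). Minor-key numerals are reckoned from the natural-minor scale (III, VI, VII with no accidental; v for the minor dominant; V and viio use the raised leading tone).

The pitches E#-G##-B# form a major triad rooted on E#.
In A# minor, E# is the dominant; the diatonic major triad there is V.
With G## in the bass the chord is in first inversion, so the figured bass is 6.

V6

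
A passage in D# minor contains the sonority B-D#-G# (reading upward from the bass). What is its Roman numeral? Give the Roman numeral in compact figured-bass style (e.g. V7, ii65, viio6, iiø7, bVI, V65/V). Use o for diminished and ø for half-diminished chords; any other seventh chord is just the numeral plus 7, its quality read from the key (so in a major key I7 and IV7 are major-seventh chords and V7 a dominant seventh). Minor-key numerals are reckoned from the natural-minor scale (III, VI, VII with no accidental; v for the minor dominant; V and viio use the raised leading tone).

The pitches G#-B-D# form a minor triad rooted on G#.
In D# minor, G# is the subdominant; the diatonic minor triad there is iv.
With B in the bass the chord is in first inversion, so the figured bass is 6.

iv6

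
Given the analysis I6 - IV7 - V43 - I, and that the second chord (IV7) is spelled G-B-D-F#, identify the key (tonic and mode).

D major

IV7 is given as G-B-D-F# — a major seventh chord with root G.
If G is scale degree 4 and the mode makes that degree carry a major seventh chord, the tonic is D and the mode is major.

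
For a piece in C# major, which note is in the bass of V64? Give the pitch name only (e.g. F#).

D#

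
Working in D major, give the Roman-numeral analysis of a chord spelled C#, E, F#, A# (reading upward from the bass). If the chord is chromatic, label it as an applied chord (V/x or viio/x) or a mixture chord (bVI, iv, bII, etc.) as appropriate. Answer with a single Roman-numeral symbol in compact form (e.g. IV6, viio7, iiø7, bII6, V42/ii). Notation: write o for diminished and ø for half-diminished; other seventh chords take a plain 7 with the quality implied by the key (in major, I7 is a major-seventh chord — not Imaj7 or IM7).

Stacked in thirds the chord is F#-A#-C#-E: a dominant seventh chord on F#.
F# is not a diatonic chord root with this quality in D major, but it lies a perfect fifth above B (vi), so the chord functions as an applied dominant of vi.
With C# in the bass the chord is in second inversion, so the figured bass is 43.

V43/vi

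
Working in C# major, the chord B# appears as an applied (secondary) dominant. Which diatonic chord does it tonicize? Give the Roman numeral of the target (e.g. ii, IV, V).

The chord is a major triad on B#.
A dominant resolves down a perfect fifth: B# → E#. In C# major, E# is scale degree 3, i.e. iii.

iii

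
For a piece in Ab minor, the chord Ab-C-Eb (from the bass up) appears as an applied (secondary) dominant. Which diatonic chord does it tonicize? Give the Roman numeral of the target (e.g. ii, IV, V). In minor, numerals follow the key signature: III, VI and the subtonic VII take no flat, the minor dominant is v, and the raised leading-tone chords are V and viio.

iv

The chord is a major triad on Ab.
A dominant resolves down a perfect fifth: Ab → Db. In Ab minor, Db is scale degree 4, i.e. iv.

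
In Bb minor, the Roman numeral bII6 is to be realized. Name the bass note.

Eb

bII in Bb minor has root Cb; the chord is Cb-Eb-Gb.
The figure 6 means first inversion — the third is in the bass.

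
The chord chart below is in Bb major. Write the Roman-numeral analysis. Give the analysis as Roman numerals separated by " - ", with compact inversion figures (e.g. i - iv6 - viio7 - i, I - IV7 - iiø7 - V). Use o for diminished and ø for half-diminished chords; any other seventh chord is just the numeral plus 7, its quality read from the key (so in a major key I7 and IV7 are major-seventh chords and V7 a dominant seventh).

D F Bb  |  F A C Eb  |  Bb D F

I6 - V7 - I

D-F-Bb: major triad on Bb = scale degree 1 → I6.
F-A-C-Eb has root F, degree 5 in Bb major, so V7.
Bb-D-F: root Bb is the tonic; major triad there is I.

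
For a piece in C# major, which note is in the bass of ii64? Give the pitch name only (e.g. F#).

A#

ii in C# major has root D#; the chord is D#-F#-A#.
The figure 64 means second inversion — the fifth is in the bass.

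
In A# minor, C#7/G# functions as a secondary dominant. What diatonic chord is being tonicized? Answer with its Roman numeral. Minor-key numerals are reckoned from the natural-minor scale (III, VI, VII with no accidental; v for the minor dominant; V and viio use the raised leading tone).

The chord is a dominant seventh chord on C#.
A dominant resolves down a perfect fifth: C# → F#. In A# minor, F# is scale degree 6, i.e. VI.

VI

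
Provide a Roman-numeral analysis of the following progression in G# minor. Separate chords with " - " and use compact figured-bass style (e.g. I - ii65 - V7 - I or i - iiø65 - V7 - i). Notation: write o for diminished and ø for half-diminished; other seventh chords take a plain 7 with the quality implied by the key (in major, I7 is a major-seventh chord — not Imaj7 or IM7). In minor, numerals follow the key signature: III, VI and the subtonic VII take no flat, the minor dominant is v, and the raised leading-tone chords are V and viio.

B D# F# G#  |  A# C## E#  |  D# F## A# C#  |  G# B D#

i65 - V/V - V7 - i

B-D#-F#-G#: root G# is the tonic; minor seventh chord there is i65.
A#-C##-E# is the secondary dominant of V (major triad on A#): V/V.
D#-F##-A#-C#: root D# is the dominant; dominant seventh chord there is V7.
G#-B-D# has root G#, degree 1 in G# minor, so i.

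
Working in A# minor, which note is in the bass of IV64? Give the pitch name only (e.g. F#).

IV in A# minor has root D#; the chord is D#-F##-A#.
The figure 64 means second inversion — the fifth is in the bass.

A#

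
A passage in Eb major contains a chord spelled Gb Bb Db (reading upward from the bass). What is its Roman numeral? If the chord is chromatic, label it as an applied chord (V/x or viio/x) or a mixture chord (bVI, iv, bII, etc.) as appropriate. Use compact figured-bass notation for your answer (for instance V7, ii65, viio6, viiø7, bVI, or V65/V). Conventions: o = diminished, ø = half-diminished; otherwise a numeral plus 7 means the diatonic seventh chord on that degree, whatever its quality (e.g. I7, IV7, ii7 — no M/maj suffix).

Stacked in thirds the chord is Gb-Bb-Db: a major triad on Gb.
Gb is the lowered third degree of Eb major (diatonic 3 would be G). This is a major triad on the lowered third degree, borrowed from the parallel minor.

bIII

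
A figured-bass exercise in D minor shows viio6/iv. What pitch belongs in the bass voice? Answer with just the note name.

The applied chord viio6/iv is rooted on F#: F#-A-C.
The figure 6 means first inversion — the third is in the bass.

A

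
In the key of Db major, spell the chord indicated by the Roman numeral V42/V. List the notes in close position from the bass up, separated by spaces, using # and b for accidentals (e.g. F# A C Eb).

Db Eb G Bb

V42/V is a secondary dominant — the dominant seventh of V. V in Db major is Ab, so the applied chord's root is Eb, a perfect fifth above.
Building a dominant seventh chord on Eb gives Eb-G-Bb-Db.
With the 42 figure the chord is in third inversion; from the bass Db upward in close position it reads Db-Eb-G-Bb.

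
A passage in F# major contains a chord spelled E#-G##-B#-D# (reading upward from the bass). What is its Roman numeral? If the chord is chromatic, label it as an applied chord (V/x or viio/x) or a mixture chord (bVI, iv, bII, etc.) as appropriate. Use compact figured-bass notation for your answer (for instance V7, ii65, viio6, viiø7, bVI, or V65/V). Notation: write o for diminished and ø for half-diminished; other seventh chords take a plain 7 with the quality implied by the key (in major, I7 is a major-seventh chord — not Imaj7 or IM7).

V7/iii

The pitches E#-G##-B#-D# form a dominant seventh chord rooted on E#.
E# is not a diatonic chord root with this quality in F# major, but it lies a perfect fifth above A# (iii), so the chord functions as an applied dominant of iii.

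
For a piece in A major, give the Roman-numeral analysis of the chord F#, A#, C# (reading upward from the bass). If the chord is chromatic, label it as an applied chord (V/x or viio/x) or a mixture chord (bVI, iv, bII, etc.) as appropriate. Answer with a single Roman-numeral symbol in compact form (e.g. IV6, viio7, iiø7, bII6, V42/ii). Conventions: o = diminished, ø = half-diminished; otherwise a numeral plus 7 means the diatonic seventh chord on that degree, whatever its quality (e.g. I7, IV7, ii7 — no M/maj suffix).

V/ii

Stacked in thirds the chord is F#-A#-C#: a major triad on F#.
F# is not a diatonic chord root with this quality in A major, but it lies a perfect fifth above B (ii), so the chord functions as an applied dominant of ii.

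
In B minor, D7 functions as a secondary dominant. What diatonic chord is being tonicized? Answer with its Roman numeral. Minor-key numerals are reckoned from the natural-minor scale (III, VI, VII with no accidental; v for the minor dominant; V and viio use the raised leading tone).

The chord is a dominant seventh chord on D.
A dominant resolves down a perfect fifth: D → G. In B minor, G is scale degree 6, i.e. VI.

VI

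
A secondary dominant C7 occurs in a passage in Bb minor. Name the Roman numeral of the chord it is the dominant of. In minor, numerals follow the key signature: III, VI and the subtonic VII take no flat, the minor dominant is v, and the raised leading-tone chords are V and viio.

V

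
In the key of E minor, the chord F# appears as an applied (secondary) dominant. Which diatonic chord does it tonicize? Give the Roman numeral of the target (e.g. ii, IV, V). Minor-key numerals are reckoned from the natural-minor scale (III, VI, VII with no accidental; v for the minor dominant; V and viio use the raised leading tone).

V

The chord is a major triad on F#.
A dominant resolves down a perfect fifth: F# → B. In E minor, B is scale degree 5, i.e. V.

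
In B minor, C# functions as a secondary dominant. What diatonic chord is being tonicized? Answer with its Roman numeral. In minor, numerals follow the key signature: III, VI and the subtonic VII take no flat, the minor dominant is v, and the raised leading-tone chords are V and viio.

V

The chord is a major triad on C#.
A dominant resolves down a perfect fifth: C# → F#. In B minor, F# is scale degree 5, i.e. V.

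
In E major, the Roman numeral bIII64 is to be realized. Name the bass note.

bIII in E major has root G; the chord is G-B-D.
The figure 64 means second inversion — the fifth is in the bass.

D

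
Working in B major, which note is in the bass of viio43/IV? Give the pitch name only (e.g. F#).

The applied chord viio43/IV is rooted on D#: D#-F#-A-C.
The figure 43 means second inversion — the fifth is in the bass.

A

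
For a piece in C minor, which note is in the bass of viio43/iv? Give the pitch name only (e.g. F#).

Bb

The applied chord viio43/iv is rooted on E: E-G-Bb-Db.
The figure 43 means second inversion — the fifth is in the bass.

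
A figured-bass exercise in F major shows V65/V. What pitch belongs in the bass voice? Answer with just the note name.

The applied chord V65/V is rooted on G: G-B-D-F.
The figure 65 means first inversion — the third is in the bass.

B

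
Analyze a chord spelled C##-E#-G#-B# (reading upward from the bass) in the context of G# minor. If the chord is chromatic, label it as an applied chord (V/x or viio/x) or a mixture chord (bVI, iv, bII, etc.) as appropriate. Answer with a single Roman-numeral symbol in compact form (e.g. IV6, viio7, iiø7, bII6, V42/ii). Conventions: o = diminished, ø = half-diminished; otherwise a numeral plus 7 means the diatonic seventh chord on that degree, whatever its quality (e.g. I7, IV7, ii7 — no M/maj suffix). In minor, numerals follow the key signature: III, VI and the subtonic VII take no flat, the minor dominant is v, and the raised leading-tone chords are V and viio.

Stacked in thirds the chord is C##-E#-G#-B#: a half-diminished seventh chord on C##.
C## sits a half step below D# (V in G# minor); a diminished chord there is the applied leading-tone chord of V.

viiø7/V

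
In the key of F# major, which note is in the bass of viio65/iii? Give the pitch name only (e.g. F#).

B#

The applied chord viio65/iii is rooted on G##: G##-B#-D#-F#.
The figure 65 means first inversion — the third is in the bass.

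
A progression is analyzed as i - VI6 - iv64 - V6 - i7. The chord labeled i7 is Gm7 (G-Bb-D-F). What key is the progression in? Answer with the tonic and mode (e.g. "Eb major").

G minor

The chord Gm7 is a minor seventh chord rooted on G; its label is i7.
If G is scale degree 1 and the mode makes that degree carry a minor seventh chord, the tonic is G and the mode is minor.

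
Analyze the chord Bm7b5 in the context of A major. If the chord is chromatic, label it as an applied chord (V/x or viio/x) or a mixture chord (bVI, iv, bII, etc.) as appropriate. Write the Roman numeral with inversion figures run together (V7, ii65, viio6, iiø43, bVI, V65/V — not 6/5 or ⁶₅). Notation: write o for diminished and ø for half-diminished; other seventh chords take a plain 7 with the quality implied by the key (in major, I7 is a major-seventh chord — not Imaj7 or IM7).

iiø7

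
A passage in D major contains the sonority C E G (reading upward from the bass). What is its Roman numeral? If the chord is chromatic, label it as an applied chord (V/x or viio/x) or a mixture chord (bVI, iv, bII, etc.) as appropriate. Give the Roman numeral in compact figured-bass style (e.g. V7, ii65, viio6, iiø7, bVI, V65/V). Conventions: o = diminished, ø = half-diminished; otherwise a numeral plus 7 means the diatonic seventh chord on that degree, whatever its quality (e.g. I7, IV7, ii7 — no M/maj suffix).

bVII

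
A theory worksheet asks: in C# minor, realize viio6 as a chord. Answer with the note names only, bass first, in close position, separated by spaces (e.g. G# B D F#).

In C# minor, the leading-tone chord is built on the raised seventh degree, B#.
That chord is spelled B#-D#-F#.
The figured bass 6 indicates first inversion, placing the third (D#) in the bass: D#-F#-B#.

D# F# B#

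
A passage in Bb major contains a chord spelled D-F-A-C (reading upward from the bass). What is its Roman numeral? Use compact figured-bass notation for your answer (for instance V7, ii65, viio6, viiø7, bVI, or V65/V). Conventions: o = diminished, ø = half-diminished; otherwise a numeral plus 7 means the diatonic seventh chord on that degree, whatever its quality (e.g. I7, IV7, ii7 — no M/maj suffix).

Stacked in thirds the chord is D-F-A-C: a minor seventh chord on D.
In Bb major, D is the mediant; the diatonic minor seventh chord there is iii7.

iii7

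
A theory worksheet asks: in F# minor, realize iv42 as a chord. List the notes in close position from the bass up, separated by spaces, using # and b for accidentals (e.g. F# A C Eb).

A B D F#

In F# minor, the fourth degree is B, and the diatonic chord built there is a minor seventh chord.
Stacking thirds from B gives B-D-F#-A.
With the 42 figure the chord is in third inversion; from the bass A upward in close position it reads A-B-D-F#.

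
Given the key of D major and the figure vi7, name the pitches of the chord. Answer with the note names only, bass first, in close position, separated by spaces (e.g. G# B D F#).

The numeral's case and figure indicate a minor seventh chord. In D major its root, scale degree 6, is B.
That chord is spelled B-D-F#-A.

B D F# A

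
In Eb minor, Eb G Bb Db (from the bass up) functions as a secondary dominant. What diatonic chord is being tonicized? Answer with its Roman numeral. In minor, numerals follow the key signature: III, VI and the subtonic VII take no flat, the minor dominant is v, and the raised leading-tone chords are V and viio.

iv

The chord is a dominant seventh chord on Eb.
A dominant resolves down a perfect fifth: Eb → Ab. In Eb minor, Ab is scale degree 4, i.e. iv.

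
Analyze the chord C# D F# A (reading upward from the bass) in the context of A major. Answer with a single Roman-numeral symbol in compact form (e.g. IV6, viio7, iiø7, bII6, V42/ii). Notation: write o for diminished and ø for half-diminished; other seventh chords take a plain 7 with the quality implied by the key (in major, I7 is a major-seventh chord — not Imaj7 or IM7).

IV42

The pitches D-F#-A-C# form a major seventh chord rooted on D.
In A major, D is the subdominant; the diatonic major seventh chord there is IV7.
With C# in the bass the chord is in third inversion, so the figured bass is 42.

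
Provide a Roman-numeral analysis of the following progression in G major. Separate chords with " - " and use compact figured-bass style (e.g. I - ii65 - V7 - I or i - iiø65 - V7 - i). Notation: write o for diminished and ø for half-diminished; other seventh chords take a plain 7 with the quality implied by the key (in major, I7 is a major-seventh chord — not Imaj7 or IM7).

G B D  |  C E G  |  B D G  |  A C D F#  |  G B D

I - IV - I6 - V43 - I

G-B-D: root G is the tonic; major triad there is I.
C-E-G has root C, degree 4 in G major, so IV.
B-D-G: root G is the tonic; major triad there is I6.
A-C-D-F#: dominant seventh chord on D = scale degree 5 → V43.
G-B-D: major triad on G = scale degree 1 → I.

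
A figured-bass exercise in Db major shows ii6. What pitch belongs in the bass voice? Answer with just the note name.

Gb

ii in Db major has root Eb; the chord is Eb-Gb-Bb.
The figure 6 means first inversion — the third is in the bass.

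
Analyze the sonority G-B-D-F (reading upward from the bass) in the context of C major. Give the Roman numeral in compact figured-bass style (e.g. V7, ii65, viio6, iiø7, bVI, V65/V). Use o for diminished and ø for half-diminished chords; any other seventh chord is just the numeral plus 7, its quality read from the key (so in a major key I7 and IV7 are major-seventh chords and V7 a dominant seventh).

Stacked in thirds the chord is G-B-D-F: a dominant seventh chord on G.
G is scale degree 5 in C major, and a dominant seventh chord on that degree is written V7.

V7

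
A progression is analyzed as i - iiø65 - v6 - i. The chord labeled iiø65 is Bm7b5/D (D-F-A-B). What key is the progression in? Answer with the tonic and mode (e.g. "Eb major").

iiø65 is given as D-F-A-B — a half-diminished seventh chord with root B.
iiø65 on B implies B is the supertonic; that puts the tonic at A, and the lowercase numeral fits minor mode.

A minor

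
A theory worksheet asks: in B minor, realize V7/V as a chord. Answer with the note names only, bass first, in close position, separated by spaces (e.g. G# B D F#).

C# E# G# B

The slash means an applied dominant: we want the dominant of V. In B minor, V is F# major, and its dominant is built on C#.
Building a dominant seventh chord on C# gives C#-E#-G#-B.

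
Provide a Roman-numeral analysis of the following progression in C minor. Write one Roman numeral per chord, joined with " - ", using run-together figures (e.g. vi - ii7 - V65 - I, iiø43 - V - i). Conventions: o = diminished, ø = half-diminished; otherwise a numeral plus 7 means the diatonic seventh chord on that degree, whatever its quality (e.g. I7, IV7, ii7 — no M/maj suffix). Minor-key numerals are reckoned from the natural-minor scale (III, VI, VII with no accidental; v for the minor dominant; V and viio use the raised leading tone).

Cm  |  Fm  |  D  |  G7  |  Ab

i - iv - V/V - V7 - VI

Cm has root C, degree 1 in C minor, so i.
Fm has root F, degree 4 in C minor, so iv.
D is the secondary dominant of V (major triad on D): V/V.
G7 has root G, degree 5 in C minor, so V7.
Ab has root Ab, degree 6 in C minor, so VI.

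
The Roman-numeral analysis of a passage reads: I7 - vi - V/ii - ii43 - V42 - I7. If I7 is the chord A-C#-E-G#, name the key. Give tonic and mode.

A major

The chord Amaj7 is a major seventh chord rooted on A; its label is I7.
If A is scale degree 1 and the mode makes that degree carry a major seventh chord, the tonic is A and the mode is major.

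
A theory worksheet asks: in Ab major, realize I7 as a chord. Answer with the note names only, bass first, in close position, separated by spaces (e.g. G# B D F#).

Ab C Eb G

The numeral's case and figure indicate a major seventh chord. In Ab major its root, the tonic, is Ab.
Stacking thirds from Ab gives Ab-C-Eb-G.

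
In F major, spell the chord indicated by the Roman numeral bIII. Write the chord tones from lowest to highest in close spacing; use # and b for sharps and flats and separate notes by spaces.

Ab C Eb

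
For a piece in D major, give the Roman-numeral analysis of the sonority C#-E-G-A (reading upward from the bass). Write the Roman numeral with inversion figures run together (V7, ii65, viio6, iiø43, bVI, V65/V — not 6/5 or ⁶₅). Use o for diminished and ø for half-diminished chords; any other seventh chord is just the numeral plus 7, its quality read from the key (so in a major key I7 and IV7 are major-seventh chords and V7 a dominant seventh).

The pitches A-C#-E-G form a dominant seventh chord rooted on A.
A is scale degree 5 in D major, and a dominant seventh chord on that degree is written V7.
With C# in the bass the chord is in first inversion, so the figured bass is 65.

V65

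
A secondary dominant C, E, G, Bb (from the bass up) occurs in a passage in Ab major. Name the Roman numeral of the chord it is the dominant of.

vi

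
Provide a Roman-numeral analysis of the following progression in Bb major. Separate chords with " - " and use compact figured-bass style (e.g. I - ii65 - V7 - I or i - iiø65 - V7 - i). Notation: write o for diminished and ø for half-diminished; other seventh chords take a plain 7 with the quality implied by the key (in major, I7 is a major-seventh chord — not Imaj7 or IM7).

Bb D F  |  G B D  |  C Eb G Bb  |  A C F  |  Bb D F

I - V/ii - ii7 - V6 - I

Bb-D-F has root Bb, degree 1 in Bb major, so I.
G-B-D is the secondary dominant of ii (major triad on G): V/ii.
C-Eb-G-Bb: minor seventh chord on C = scale degree 2 → ii7.
A-C-F: major triad on F = scale degree 5 → V6.
Bb-D-F has root Bb, degree 1 in Bb major, so I.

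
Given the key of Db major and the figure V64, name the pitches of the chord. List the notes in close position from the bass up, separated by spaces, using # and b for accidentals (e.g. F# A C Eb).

Eb Ab C

The numeral's case and figure indicate a major triad. In Db major its root, the dominant, is Ab.
That chord is spelled Ab-C-Eb.
With the 64 figure the chord is in second inversion; from the bass Eb upward in close position it reads Eb-Ab-C.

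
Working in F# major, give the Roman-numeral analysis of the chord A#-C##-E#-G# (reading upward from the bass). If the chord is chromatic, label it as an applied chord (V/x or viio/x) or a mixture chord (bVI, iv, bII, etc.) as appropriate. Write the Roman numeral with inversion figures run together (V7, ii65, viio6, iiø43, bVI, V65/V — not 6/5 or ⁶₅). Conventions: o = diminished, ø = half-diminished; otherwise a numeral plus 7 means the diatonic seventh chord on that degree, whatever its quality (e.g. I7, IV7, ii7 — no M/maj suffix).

V7/vi

Stacked in thirds the chord is A#-C##-E#-G#: a dominant seventh chord on A#.
A# is not a diatonic chord root with this quality in F# major, but it lies a perfect fifth above D# (vi), so the chord functions as an applied dominant of vi.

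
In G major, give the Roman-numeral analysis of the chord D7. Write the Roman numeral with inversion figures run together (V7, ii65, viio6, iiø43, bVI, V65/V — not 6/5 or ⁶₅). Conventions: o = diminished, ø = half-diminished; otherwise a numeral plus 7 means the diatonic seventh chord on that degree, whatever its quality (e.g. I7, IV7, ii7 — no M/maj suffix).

V7

Stacked in thirds the chord is D-F#-A-C: a dominant seventh chord on D.
D is scale degree 5 in G major, and a dominant seventh chord on that degree is written V7.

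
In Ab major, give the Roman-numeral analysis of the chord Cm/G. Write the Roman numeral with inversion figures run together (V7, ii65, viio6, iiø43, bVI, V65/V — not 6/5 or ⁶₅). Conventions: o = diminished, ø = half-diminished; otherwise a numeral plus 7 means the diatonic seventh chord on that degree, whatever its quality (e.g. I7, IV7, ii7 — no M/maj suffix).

The pitches C-Eb-G form a minor triad rooted on C.
C is scale degree 3 in Ab major, and a minor triad on that degree is written iii.
With G in the bass the chord is in second inversion, so the figured bass is 64.

iii64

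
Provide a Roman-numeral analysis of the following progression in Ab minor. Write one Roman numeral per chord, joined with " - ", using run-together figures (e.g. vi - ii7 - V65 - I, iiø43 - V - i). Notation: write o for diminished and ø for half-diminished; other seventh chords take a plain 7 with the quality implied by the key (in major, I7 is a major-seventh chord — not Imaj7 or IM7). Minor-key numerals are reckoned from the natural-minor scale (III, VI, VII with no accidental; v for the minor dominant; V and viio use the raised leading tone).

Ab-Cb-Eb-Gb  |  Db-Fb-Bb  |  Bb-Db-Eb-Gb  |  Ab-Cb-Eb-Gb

Ab-Cb-Eb-Gb: minor seventh chord on Ab = scale degree 1 → i7.
Db-Fb-Bb: root Bb is the supertonic; diminished triad there is iio6.
Bb-Db-Eb-Gb has root Eb, degree 5 in Ab minor, so v43.
Ab-Cb-Eb-Gb: minor seventh chord on Ab = scale degree 1 → i7.

i7 - iio6 - v43 - i7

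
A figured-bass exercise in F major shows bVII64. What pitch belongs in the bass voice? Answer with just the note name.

Bb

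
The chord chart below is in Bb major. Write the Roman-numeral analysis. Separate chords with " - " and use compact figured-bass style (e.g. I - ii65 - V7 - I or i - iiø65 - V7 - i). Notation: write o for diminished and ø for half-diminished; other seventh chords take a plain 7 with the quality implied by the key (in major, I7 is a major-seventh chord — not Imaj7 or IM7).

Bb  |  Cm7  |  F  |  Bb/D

I - ii7 - V - I6

Bb has root Bb, degree 1 in Bb major, so I.
Cm7: minor seventh chord on C = scale degree 2 → ii7.
F: root F is the dominant; major triad there is V.
Bb/D has root Bb, degree 1 in Bb major, so I6.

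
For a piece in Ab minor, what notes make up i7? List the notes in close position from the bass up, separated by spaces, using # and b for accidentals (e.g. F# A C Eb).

In Ab minor, the first degree is Ab, and the diatonic chord built there is a minor seventh chord.
Stacking thirds from Ab gives Ab-Cb-Eb-Gb.

Ab Cb Eb Gb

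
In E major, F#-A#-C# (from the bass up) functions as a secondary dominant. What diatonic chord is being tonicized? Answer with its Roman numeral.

The chord is a major triad on F#.
A dominant resolves down a perfect fifth: F# → B. In E major, B is scale degree 5, i.e. V.

V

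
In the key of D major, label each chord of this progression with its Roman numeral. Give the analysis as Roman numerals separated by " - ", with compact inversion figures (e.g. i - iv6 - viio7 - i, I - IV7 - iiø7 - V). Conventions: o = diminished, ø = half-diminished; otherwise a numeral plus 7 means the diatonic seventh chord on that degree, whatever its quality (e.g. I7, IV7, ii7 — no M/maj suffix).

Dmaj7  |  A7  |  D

I7 - V7 - I

Dmaj7: major seventh chord on D = scale degree 1 → I7.
A7: dominant seventh chord on A = scale degree 5 → V7.
D: major triad on D = scale degree 1 → I.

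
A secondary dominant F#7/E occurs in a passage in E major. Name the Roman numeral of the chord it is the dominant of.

V

The chord is a dominant seventh chord on F#.
A dominant resolves down a perfect fifth: F# → B. In E major, B is scale degree 5, i.e. V.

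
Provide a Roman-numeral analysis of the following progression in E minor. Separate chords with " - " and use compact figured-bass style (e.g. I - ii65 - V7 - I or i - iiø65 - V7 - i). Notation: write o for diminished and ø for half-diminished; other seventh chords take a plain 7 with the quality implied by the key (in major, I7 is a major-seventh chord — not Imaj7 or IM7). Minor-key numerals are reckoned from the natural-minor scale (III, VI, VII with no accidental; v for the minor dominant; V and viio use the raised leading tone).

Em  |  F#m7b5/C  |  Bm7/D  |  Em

i - iiø43 - v65 - i

Em: root E is the tonic; minor triad there is i.
F#m7b5/C: root F# is the supertonic; half-diminished seventh chord there is iiø43.
Bm7/D: minor seventh chord on B = scale degree 5 → v65.
Em has root E, degree 1 in E minor, so i.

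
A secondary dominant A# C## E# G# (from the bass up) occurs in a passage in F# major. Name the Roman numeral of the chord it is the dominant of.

The chord is a dominant seventh chord on A#.
A dominant resolves down a perfect fifth: A# → D#. In F# major, D# is scale degree 6, i.e. vi.

vi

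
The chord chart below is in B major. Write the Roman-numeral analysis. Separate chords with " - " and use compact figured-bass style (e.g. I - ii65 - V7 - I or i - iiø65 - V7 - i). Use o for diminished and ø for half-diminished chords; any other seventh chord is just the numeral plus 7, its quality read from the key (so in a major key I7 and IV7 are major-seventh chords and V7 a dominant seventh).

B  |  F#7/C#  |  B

I - V43 - I

B: root B is the tonic; major triad there is I.
F#7/C#: root F# is the dominant; dominant seventh chord there is V43.
B: root B is the tonic; major triad there is I.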